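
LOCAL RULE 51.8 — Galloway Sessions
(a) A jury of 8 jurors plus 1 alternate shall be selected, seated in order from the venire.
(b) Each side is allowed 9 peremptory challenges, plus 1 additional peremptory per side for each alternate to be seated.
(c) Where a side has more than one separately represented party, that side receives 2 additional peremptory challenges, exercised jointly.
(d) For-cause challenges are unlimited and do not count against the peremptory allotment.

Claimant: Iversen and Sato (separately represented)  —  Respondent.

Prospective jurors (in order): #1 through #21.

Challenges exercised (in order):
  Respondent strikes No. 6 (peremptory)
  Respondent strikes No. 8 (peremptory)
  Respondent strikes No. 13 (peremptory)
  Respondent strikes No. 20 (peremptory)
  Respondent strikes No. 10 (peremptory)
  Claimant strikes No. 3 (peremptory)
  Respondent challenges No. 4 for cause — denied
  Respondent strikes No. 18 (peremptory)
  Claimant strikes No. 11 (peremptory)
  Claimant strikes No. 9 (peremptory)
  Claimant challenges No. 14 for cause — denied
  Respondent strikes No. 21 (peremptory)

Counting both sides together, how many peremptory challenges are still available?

Claimant allotment: 9 base + 1 × 1 alternate + 2 multi-party = 12. Respondent allotment: 9 base + 1 × 1 alternate = 10.
Claimant peremptories used: #3, #11, #9 — 3 (the for-cause on #14 doesn't count).
Respondent peremptories used: #6, #8, #13, #20, #10, #18, #21 — 7 (the for-cause on #4 doesn't count).
Remaining: (12 − 3) + (10 − 7) = 12.

12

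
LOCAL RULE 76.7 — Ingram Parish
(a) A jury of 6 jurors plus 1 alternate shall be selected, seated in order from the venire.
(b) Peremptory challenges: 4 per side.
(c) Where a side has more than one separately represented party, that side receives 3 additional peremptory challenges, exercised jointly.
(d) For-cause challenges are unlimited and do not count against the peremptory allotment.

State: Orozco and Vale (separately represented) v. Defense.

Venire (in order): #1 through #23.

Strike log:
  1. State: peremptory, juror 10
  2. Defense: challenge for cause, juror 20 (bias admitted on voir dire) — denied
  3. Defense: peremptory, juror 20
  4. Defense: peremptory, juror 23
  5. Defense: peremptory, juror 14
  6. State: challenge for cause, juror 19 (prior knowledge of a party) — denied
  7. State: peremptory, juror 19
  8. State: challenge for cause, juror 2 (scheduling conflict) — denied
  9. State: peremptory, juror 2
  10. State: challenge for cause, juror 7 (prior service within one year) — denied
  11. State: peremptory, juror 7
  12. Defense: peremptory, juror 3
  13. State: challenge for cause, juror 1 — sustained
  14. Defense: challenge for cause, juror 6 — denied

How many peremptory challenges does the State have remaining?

State allotment: 4 base + 3 multi-party = 7.
State peremptories used: #10, #19, #2, #7 — 4 (for-cause on #19, #2, #7, #1 don't count).
Remaining: 7 − 4 = 3.

3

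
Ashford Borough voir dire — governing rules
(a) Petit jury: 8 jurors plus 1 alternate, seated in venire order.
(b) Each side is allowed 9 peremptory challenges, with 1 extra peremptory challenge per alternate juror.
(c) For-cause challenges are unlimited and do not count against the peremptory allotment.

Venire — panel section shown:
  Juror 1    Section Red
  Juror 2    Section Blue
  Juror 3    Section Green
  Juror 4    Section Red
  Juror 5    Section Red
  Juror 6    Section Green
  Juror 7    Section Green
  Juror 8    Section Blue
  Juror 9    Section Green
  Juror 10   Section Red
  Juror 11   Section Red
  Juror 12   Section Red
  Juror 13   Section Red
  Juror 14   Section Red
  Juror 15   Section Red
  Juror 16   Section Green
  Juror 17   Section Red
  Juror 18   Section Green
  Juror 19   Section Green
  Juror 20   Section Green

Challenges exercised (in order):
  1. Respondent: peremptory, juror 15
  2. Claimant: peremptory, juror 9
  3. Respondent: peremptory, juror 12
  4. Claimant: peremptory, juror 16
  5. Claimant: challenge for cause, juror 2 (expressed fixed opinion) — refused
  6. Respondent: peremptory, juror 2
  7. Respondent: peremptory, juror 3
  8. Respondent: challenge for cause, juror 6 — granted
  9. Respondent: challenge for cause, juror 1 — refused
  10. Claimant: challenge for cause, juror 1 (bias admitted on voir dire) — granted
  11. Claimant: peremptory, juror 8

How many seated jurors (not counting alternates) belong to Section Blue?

0

Removed: #1, #2, #3, #6, #8, #9, #12, #15, #16.
Seated jurors 1–8: #4, #5, #7, #10, #11, #13, #14, #17 (alternates #18 not counted).
None of those are in Section Blue → 0.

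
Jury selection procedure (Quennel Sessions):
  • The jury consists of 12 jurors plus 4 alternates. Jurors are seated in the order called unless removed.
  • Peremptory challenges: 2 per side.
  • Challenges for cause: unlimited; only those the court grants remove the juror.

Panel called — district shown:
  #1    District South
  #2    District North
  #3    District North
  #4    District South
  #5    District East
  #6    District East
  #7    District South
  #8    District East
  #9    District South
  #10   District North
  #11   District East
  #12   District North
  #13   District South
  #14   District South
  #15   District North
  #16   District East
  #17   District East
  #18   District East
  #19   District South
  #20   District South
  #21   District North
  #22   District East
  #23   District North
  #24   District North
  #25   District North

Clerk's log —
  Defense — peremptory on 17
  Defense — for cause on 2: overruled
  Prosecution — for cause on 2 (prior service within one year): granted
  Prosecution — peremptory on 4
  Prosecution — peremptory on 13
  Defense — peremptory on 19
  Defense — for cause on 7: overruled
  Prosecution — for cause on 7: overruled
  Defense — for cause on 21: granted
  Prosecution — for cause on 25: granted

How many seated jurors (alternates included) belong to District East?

Removed: #2, #4, #13, #17, #19, #21, #25.
Seated (16 incl. alternates): #1, #3, #5, #6, #7, #8, #9, #10, #11, #12, #14, #15, #16, #18, #20, #22.
Of those, in District East: #5, #6, #8, #11, #16, #18, #22 → 7.

7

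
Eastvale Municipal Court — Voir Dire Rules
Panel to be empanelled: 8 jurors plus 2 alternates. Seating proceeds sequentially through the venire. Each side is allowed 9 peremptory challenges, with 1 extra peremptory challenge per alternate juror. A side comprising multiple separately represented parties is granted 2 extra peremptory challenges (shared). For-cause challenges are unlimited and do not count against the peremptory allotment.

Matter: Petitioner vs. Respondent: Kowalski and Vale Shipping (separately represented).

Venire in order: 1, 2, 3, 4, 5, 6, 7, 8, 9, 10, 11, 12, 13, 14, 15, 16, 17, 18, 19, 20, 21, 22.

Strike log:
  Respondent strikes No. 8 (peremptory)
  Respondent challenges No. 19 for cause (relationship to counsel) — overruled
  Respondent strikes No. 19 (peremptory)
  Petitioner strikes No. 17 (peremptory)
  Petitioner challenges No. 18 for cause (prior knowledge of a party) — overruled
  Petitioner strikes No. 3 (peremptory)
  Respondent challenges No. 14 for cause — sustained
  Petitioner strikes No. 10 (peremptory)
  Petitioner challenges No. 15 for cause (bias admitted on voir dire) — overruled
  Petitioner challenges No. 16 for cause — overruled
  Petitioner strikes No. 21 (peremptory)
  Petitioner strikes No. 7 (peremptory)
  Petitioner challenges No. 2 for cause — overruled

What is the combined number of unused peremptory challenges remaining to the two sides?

17

Petitioner allotment: 9 base + 1 × 2 alternates = 11. Respondent allotment: 9 base + 1 × 2 alternates + 2 multi-party = 13.
Petitioner peremptories used: #17, #3, #10, #21, #7 — 5 (for-cause on #18, #15, #16, #2 don't count).
Respondent peremptories used: #8, #19 — 2 (for-cause on #19, #14 don't count).
Remaining: (11 − 5) + (13 − 2) = 17.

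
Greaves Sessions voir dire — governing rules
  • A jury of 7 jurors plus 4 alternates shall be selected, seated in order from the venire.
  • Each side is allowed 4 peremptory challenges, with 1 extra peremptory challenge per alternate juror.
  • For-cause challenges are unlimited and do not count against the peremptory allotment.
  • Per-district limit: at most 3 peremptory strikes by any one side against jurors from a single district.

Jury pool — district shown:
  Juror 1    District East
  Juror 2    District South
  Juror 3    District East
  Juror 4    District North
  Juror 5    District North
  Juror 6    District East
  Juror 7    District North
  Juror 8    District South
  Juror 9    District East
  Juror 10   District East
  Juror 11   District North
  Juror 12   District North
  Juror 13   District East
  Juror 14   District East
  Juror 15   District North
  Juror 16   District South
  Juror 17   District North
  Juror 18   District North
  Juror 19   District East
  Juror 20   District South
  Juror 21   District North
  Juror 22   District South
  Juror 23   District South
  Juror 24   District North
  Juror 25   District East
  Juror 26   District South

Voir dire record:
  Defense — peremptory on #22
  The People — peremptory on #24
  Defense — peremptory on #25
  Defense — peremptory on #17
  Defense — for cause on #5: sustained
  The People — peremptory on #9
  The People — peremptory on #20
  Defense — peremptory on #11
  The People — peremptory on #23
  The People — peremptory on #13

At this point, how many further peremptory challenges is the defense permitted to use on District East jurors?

Defense peremptories so far: #22, #25, #17, #11 — 4 of 8 used, 4 left overall.
Against District East: #25 — 1 used; per-district cap 3 leaves 2.
Binding limit: min(4, 2) = 2.

2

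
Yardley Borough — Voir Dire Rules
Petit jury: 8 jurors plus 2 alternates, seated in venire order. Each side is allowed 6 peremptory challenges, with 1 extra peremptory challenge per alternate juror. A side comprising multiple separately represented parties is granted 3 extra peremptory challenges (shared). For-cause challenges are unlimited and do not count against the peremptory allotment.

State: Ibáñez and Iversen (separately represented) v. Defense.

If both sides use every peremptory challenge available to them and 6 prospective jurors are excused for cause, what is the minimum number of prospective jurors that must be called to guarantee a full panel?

Seats to fill: 8 + 2 alternates = 10.
Peremptories — State: 6 + 1×2 + 3 = 11; Defense: 6 + 1×2 = 8; total 19.
For-cause removals: 6.
Minimum venire: 10 + 19 + 6 = 35.

35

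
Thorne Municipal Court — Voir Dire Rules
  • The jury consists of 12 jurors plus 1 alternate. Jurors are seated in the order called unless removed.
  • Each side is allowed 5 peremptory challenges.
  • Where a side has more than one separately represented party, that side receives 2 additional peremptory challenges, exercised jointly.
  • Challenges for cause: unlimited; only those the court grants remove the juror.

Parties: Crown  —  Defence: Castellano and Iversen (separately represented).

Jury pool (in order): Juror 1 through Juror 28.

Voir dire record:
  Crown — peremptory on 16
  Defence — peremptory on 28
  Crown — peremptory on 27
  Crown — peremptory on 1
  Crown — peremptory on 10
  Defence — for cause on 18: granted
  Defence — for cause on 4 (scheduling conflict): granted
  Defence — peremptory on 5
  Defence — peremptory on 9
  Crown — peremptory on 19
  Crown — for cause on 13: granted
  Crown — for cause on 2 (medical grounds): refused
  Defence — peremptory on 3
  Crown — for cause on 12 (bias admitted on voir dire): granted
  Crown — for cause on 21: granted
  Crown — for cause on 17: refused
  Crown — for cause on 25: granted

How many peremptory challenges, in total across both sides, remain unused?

Crown allotment: 5. Defence allotment: 5 base + 2 multi-party = 7.
Crown peremptories used: #16, #27, #1, #10, #19 — 5 (for-cause on #13, #2, #12, #21, #17, #25 don't count).
Defence peremptories used: #28, #5, #9, #3 — 4 (for-cause on #18, #4 don't count).
Remaining: (5 − 5) + (7 − 4) = 3.

3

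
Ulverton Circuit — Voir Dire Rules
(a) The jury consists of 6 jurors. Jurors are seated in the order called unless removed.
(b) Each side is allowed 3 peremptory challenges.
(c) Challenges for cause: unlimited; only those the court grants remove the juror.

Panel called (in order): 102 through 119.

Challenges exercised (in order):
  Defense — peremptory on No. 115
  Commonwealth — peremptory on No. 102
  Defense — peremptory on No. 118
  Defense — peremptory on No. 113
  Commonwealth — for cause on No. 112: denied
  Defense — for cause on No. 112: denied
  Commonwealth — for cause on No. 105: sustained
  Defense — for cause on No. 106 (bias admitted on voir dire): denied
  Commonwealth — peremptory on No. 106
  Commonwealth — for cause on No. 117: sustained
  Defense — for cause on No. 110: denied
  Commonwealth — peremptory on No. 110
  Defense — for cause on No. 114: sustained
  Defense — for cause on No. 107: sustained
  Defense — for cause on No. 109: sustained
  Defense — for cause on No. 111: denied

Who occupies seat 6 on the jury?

116

Removed: #102, #105, #106, #107, #109, #110, #113, #114, #115, #117, #118. (#111, #112 stay — for-cause denied.)
Seating in order: seats 1–6 → #103, #104, #108, #111, #112, #116.
So seat 6 is #116.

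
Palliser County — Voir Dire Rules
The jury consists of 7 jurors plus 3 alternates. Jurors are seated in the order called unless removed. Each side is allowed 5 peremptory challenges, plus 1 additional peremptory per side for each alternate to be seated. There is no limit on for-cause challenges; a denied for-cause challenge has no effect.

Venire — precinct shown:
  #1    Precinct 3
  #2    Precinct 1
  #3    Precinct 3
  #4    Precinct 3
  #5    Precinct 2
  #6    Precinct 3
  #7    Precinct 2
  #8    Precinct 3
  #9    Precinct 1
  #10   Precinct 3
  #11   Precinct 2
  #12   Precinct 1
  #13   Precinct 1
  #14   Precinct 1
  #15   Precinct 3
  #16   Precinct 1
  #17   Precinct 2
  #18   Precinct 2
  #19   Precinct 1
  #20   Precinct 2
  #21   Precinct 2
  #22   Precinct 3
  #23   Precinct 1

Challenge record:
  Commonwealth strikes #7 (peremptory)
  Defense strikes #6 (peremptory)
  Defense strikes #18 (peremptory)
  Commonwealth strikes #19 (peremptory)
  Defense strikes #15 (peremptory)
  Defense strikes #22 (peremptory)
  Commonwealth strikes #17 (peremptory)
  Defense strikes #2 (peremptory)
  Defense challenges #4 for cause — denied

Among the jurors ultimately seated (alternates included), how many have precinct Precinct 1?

3

Removed: #2, #6, #7, #15, #17, #18, #19, #22.
Seated (10 incl. alternates): #1, #3, #4, #5, #8, #9, #10, #11, #12, #13.
Of those, in Precinct 1: #9, #12, #13 → 3.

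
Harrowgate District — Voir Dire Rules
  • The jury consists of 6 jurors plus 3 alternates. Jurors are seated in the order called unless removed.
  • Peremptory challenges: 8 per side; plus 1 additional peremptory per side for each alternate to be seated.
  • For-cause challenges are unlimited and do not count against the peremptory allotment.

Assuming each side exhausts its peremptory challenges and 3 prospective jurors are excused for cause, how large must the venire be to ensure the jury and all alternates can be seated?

Seats to fill: 6 + 3 alternates = 9.
Peremptories: 8 + 1×3 = 11 per side × 2 sides = 22.
For-cause removals: 3.
Minimum venire: 9 + 22 + 3 = 34.

34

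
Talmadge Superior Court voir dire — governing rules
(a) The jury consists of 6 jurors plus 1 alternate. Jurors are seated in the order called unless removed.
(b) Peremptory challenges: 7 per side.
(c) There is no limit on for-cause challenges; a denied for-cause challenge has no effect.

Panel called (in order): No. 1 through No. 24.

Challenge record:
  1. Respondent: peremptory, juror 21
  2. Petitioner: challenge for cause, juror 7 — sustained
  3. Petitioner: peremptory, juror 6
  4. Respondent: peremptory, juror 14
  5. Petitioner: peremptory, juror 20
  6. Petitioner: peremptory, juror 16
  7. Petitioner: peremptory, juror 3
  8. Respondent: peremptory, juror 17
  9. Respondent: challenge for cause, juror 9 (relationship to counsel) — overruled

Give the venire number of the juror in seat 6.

Removed: #3, #6, #7, #14, #16, #17, #20, #21. (#9 stays — for-cause denied.)
Seating in order: seats 1–6 → #1, #2, #4, #5, #8, #9; alternates → #10.
So seat 6 is #9.

9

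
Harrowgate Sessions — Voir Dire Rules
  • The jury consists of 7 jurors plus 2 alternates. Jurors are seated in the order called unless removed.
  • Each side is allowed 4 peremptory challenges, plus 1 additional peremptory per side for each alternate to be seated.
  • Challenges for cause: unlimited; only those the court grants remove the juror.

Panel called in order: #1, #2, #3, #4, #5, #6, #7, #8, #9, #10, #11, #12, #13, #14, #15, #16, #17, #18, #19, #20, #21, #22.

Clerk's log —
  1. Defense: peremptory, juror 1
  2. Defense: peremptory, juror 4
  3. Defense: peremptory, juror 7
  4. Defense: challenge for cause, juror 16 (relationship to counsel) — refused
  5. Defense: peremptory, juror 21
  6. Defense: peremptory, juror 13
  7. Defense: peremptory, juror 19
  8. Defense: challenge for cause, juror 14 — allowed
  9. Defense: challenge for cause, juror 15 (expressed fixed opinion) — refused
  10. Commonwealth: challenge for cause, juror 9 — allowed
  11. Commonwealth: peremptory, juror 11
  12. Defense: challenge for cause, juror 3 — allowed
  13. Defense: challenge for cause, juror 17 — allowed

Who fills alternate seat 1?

16

Removed: #1, #3, #4, #7, #9, #11, #13, #14, #17, #19, #21. (#15, #16 stay — for-cause denied.)
Seating in order: seats 1–7 → #2, #5, #6, #8, #10, #12, #15; alternates → #16, #18.
So alternate 1 is #16.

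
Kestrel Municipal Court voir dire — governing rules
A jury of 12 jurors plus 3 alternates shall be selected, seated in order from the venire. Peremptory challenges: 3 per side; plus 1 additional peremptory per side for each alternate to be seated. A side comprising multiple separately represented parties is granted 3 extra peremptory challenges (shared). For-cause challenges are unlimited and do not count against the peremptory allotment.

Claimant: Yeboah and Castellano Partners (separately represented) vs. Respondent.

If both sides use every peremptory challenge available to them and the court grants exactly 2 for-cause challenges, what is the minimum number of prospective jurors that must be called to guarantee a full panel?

Seats to fill: 12 + 3 alternates = 15.
Peremptories — Claimant: 3 + 1×3 + 3 = 9; Respondent: 3 + 1×3 = 6; total 15.
For-cause removals: 2.
Minimum venire: 15 + 15 + 2 = 32.

32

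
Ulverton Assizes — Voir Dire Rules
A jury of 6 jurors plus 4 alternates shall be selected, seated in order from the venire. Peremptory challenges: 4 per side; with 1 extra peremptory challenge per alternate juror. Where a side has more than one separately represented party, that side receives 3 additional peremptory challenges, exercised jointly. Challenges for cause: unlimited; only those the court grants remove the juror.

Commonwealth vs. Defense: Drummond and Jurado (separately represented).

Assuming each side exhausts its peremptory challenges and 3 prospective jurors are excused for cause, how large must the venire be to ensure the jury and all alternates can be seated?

Seats to fill: 6 + 4 alternates = 10.
Peremptories — Commonwealth: 4 + 1×4 = 8; Defense: 4 + 1×4 + 3 = 11; total 19.
For-cause removals: 3.
Minimum venire: 10 + 19 + 3 = 32.

32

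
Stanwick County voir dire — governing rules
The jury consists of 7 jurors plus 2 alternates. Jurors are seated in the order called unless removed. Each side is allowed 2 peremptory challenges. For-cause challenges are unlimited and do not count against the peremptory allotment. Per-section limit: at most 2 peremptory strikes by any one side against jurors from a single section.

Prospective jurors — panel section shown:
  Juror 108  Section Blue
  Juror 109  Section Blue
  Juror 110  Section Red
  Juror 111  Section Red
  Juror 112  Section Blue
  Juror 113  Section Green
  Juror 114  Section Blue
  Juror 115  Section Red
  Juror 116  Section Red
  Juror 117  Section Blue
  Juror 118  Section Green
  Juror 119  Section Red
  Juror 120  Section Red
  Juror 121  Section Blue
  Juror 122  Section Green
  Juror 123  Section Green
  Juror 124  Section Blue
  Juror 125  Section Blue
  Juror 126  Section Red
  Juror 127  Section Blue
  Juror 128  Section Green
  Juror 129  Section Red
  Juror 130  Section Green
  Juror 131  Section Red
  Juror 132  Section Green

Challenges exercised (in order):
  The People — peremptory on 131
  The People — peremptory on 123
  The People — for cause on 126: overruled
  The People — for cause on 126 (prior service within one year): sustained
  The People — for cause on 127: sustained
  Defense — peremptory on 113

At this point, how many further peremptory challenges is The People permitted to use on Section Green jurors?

The People peremptories so far: #131, #123 — 2 of 2 used, 0 left overall.
Against Section Green: #123 — 1 used; per-section cap 2 leaves 1.
Binding limit: min(0, 1) = 0.

0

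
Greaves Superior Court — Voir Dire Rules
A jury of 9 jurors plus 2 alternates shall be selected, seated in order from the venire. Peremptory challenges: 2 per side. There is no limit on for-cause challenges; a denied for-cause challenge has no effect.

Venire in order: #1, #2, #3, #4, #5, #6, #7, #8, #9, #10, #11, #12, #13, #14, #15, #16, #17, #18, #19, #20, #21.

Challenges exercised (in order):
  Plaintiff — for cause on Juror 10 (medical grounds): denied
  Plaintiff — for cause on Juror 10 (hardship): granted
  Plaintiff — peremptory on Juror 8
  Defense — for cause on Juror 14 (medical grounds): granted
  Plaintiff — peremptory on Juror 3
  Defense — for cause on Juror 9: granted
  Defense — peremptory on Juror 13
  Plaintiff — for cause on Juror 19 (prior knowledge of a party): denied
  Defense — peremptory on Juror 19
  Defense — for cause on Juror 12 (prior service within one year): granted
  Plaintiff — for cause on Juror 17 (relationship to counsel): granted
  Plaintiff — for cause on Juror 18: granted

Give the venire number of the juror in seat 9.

16

Removed: #3, #8, #9, #10, #12, #13, #14, #17, #18, #19.
Seating in order: seats 1–9 → #1, #2, #4, #5, #6, #7, #11, #15, #16; alternates → #20, #21.
So seat 9 is #16.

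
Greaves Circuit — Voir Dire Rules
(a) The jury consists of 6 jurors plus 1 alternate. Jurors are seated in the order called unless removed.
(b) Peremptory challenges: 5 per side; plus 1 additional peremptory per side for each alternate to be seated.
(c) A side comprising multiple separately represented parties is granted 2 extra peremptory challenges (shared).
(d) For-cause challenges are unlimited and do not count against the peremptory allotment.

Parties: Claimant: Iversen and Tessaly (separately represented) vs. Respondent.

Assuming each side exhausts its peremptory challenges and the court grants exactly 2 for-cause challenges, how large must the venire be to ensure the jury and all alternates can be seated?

Seats to fill: 6 + 1 alternates = 7.
Peremptories — Claimant: 5 + 1×1 + 2 = 8; Respondent: 5 + 1×1 = 6; total 14.
For-cause removals: 2.
Minimum venire: 7 + 14 + 2 = 23.

23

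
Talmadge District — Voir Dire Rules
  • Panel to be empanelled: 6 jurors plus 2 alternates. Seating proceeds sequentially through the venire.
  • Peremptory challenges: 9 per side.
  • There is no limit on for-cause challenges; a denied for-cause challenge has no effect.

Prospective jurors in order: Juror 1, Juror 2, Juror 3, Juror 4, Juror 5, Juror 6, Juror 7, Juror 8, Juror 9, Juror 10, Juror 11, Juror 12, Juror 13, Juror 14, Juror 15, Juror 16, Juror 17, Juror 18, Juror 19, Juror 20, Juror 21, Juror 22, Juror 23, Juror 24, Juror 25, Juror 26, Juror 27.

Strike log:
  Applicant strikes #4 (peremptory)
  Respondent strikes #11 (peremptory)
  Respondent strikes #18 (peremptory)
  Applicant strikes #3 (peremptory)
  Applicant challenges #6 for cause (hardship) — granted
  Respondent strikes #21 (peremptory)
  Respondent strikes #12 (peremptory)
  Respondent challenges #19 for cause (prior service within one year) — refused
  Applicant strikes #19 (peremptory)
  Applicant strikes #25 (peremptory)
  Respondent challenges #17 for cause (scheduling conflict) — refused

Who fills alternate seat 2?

Removed: #3, #4, #6, #11, #12, #18, #19, #21, #25. (#17 stays — for-cause denied.)
Seating in order: seats 1–6 → #1, #2, #5, #7, #8, #9; alternates → #10, #13.
So alternate 2 is #13.

13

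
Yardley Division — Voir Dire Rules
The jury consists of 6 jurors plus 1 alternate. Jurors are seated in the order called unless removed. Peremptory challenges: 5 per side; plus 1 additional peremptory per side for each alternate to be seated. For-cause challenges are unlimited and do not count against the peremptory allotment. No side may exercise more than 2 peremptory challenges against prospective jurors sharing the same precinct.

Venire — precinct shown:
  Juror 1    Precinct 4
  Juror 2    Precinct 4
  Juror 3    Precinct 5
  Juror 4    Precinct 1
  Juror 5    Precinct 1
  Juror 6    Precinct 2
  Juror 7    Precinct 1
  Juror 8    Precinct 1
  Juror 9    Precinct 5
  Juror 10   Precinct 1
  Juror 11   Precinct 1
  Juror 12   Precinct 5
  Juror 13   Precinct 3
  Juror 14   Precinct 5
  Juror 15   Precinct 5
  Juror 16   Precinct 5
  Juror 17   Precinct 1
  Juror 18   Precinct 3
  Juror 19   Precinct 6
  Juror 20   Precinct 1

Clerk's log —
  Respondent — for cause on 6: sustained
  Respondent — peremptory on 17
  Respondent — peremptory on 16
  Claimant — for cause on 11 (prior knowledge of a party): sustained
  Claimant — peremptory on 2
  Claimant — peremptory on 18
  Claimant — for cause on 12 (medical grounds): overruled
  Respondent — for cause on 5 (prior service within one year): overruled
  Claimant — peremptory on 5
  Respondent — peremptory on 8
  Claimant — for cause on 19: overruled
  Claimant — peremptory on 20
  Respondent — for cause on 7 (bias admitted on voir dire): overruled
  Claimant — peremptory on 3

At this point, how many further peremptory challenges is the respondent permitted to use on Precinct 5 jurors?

Respondent peremptories so far: #17, #16, #8 — 3 of 6 used, 3 left overall.
Against Precinct 5: #16 — 1 used; per-precinct cap 2 leaves 1.
Binding limit: min(3, 1) = 1.

1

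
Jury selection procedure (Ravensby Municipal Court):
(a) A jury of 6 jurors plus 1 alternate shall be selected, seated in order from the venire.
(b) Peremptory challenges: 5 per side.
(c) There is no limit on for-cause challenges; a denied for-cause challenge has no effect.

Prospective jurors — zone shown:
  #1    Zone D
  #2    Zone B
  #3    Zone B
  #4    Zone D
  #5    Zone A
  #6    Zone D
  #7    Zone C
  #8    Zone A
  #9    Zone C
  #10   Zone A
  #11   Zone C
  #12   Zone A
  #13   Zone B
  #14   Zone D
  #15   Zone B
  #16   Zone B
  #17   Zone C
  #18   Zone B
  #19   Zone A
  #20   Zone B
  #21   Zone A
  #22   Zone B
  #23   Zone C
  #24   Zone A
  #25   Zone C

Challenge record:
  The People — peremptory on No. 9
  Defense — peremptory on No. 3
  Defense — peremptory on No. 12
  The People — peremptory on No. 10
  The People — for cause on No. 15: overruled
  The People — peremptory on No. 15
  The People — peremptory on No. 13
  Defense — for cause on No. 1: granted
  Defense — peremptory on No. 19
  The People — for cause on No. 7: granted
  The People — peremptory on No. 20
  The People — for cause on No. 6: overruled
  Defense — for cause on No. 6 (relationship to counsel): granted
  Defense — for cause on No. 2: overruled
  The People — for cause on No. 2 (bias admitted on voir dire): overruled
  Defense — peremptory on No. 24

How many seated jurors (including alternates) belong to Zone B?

2

Removed: #1, #3, #6, #7, #9, #10, #12, #13, #15, #19, #20, #24.
Seated (7 incl. alternates): #2, #4, #5, #8, #11, #14, #16.
Of those, in Zone B: #2, #16 → 2.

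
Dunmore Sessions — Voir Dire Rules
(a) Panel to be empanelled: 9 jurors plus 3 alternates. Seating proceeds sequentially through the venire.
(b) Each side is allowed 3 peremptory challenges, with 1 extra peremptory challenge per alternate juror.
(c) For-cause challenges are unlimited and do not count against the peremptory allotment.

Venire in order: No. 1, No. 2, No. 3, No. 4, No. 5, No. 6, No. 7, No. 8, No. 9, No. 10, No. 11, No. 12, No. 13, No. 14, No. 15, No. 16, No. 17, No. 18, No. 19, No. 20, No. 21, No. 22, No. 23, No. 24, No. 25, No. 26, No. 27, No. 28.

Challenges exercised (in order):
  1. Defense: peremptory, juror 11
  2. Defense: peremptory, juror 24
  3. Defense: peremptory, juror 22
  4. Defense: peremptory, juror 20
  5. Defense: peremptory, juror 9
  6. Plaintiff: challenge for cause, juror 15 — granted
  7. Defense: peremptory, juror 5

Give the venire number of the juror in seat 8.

10

Removed: #5, #9, #11, #15, #20, #22, #24.
Filling seats in venire order through position 8: #1, #2, #3, #4, #6, #7, #8, #10.
So seat 8 is #10.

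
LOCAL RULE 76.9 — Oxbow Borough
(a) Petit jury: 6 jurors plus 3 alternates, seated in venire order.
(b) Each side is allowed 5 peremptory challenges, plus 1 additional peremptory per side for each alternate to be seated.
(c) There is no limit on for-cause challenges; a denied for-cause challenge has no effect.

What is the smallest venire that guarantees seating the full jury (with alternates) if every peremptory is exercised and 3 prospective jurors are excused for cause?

28

Seats to fill: 6 + 3 alternates = 9.
Peremptories: 5 + 1×3 = 8 per side × 2 sides = 16.
For-cause removals: 3.
Minimum venire: 9 + 16 + 3 = 28.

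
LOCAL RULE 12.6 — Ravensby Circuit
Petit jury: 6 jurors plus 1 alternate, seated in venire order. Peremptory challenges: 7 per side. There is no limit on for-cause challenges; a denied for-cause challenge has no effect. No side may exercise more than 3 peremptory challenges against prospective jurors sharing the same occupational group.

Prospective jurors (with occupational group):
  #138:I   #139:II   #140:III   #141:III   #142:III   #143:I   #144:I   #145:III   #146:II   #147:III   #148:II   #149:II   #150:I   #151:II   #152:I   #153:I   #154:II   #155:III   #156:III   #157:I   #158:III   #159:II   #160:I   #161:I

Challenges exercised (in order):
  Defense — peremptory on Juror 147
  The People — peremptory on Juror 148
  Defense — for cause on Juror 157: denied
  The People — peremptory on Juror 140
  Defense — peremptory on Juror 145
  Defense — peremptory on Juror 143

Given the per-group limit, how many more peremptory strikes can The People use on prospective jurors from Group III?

The People peremptories so far: #148, #140 — 2 of 7 used, 5 left overall.
Against Group III: #140 — 1 used; per-group cap 3 leaves 2.
Binding limit: min(5, 2) = 2.

2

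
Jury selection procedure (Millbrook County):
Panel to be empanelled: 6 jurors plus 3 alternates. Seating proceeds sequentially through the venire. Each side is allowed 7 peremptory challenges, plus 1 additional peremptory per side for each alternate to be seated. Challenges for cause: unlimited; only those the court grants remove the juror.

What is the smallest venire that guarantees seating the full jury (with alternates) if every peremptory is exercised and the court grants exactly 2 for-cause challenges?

31

Seats to fill: 6 + 3 alternates = 9.
Peremptories: 7 + 1×3 = 10 per side × 2 sides = 20.
For-cause removals: 2.
Minimum venire: 9 + 20 + 2 = 31.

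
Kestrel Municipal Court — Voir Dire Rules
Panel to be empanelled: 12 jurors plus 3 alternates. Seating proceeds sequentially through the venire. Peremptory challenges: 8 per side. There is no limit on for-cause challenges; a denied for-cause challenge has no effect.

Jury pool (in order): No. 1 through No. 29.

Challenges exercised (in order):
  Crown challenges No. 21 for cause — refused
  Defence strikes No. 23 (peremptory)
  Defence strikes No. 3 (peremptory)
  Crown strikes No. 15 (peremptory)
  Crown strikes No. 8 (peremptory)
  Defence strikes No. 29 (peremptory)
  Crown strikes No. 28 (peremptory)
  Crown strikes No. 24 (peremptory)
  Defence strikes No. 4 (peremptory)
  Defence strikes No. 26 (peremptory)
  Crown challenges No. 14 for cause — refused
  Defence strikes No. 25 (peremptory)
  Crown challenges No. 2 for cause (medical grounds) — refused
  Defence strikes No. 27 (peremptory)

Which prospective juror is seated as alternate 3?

Removed: #3, #4, #8, #15, #23, #24, #25, #26, #27, #28, #29. (#2, #14, #21 stay — for-cause denied.)
Filling seats in venire order through position 15: #1, #2, #5, #6, #7, #9, #10, #11, #12, #13, #14, #16, #17, #18, #19.
So alternate 3 is #19.

19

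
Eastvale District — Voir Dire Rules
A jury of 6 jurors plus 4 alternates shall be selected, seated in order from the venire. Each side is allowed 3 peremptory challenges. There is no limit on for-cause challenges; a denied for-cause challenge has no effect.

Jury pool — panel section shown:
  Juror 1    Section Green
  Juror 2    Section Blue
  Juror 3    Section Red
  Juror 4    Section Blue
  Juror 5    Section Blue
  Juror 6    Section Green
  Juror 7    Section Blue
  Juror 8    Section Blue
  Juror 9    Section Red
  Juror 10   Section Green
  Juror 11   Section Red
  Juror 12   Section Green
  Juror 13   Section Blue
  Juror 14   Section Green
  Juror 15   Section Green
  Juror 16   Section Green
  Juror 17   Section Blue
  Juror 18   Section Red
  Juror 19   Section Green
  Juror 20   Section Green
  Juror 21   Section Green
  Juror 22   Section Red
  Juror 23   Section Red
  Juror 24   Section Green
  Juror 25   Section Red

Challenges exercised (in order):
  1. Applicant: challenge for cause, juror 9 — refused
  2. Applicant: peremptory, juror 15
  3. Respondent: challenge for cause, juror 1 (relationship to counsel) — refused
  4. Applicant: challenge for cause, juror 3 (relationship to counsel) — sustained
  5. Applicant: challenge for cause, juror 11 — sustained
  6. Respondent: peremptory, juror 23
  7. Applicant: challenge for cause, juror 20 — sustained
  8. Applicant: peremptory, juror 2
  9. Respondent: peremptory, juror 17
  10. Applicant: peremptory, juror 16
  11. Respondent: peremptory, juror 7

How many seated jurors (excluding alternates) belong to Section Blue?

Removed: #2, #3, #7, #11, #15, #16, #17, #20, #23.
Seated jurors 1–6: #1, #4, #5, #6, #8, #9 (alternates #10, #12, #13, #14 not counted).
Of those, in Section Blue: #4, #5, #8 → 3.

3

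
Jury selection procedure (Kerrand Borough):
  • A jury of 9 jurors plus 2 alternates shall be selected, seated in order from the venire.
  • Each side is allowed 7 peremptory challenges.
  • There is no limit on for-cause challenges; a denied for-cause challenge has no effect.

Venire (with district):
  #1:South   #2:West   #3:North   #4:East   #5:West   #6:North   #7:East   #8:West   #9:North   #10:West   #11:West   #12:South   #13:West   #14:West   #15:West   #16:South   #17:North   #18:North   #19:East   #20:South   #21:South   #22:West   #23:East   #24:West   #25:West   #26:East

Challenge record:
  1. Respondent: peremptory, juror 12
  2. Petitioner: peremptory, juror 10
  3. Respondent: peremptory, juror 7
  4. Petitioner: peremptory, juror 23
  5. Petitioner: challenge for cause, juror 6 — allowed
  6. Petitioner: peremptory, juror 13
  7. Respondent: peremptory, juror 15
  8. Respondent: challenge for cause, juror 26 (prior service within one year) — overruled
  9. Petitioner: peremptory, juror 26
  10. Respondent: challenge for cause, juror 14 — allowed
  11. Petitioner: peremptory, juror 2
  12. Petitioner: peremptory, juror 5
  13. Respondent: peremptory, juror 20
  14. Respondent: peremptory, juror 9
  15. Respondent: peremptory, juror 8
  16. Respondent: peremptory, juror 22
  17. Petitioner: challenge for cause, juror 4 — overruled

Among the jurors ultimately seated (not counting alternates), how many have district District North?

Removed: #2, #5, #6, #7, #8, #9, #10, #12, #13, #14, #15, #20, #22, #23, #26.
Seated jurors 1–9: #1, #3, #4, #11, #16, #17, #18, #19, #21 (alternates #24, #25 not counted).
Of those, in District North: #3, #17, #18 → 3.

3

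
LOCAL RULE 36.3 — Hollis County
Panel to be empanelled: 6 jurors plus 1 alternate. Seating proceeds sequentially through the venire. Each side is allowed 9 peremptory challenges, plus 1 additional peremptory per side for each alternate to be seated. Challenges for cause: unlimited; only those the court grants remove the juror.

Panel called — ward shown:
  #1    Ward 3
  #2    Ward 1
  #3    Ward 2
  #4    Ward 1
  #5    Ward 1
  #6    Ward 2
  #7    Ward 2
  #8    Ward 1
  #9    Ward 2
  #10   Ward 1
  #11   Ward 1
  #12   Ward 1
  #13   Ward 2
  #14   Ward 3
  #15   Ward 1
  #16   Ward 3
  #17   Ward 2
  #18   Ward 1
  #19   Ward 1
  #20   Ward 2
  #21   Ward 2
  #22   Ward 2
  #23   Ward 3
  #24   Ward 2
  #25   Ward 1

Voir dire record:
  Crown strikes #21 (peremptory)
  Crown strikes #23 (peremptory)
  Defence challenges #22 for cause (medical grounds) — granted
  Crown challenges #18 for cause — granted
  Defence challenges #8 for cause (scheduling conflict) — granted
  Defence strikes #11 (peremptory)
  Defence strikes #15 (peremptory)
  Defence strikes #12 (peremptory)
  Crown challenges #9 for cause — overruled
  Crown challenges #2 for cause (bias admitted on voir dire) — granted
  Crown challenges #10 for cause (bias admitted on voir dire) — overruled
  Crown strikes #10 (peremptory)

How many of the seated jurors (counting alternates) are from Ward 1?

2

Removed: #2, #8, #10, #11, #12, #15, #18, #21, #22, #23.
Seated (7 incl. alternates): #1, #3, #4, #5, #6, #7, #9.
Of those, in Ward 1: #4, #5 → 2.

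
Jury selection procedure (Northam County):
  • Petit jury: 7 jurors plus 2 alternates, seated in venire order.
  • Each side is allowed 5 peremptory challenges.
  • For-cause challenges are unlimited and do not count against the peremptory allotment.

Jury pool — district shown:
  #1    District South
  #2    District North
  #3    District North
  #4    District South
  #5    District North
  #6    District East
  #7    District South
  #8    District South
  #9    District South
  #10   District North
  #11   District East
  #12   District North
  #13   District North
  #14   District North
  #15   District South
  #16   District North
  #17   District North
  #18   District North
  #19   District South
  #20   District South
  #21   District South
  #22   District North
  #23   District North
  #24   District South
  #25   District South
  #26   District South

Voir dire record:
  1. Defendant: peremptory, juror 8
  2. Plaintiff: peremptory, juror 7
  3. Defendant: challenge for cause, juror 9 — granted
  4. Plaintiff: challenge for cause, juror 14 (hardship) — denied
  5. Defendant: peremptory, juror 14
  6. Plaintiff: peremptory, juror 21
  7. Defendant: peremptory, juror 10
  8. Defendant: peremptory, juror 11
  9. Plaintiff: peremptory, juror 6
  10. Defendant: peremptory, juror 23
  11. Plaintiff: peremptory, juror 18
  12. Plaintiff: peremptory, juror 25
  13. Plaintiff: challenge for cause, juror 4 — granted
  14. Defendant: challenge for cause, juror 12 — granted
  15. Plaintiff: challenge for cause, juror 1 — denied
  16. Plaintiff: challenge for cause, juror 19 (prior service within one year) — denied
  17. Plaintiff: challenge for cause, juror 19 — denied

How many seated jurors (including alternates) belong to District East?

0

Removed: #4, #6, #7, #8, #9, #10, #11, #12, #14, #18, #21, #23, #25.
Seated (9 incl. alternates): #1, #2, #3, #5, #13, #15, #16, #17, #19.
None of those are in District East → 0.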